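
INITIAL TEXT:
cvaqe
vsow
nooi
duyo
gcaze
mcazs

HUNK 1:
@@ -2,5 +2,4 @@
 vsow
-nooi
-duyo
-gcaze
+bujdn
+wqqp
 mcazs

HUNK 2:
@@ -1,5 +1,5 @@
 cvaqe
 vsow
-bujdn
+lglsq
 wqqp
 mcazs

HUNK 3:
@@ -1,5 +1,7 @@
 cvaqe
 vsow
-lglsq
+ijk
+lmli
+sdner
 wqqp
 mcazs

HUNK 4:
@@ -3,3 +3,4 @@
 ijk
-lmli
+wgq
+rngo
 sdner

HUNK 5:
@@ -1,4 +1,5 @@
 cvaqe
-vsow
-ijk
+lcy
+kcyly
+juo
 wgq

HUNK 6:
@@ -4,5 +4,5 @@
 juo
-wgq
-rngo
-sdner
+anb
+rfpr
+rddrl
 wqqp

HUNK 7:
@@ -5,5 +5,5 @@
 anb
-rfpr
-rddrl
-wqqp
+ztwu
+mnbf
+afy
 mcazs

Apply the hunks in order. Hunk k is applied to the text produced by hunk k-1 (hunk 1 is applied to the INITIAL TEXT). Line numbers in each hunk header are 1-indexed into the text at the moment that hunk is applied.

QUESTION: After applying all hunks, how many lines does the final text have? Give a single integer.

Answer: 9

Derivation:
Hunk 1: at line 2 remove [nooi,duyo,gcaze] add [bujdn,wqqp] -> 5 lines: cvaqe vsow bujdn wqqp mcazs
Hunk 2: at line 1 remove [bujdn] add [lglsq] -> 5 lines: cvaqe vsow lglsq wqqp mcazs
Hunk 3: at line 1 remove [lglsq] add [ijk,lmli,sdner] -> 7 lines: cvaqe vsow ijk lmli sdner wqqp mcazs
Hunk 4: at line 3 remove [lmli] add [wgq,rngo] -> 8 lines: cvaqe vsow ijk wgq rngo sdner wqqp mcazs
Hunk 5: at line 1 remove [vsow,ijk] add [lcy,kcyly,juo] -> 9 lines: cvaqe lcy kcyly juo wgq rngo sdner wqqp mcazs
Hunk 6: at line 4 remove [wgq,rngo,sdner] add [anb,rfpr,rddrl] -> 9 lines: cvaqe lcy kcyly juo anb rfpr rddrl wqqp mcazs
Hunk 7: at line 5 remove [rfpr,rddrl,wqqp] add [ztwu,mnbf,afy] -> 9 lines: cvaqe lcy kcyly juo anb ztwu mnbf afy mcazs
Final line count: 9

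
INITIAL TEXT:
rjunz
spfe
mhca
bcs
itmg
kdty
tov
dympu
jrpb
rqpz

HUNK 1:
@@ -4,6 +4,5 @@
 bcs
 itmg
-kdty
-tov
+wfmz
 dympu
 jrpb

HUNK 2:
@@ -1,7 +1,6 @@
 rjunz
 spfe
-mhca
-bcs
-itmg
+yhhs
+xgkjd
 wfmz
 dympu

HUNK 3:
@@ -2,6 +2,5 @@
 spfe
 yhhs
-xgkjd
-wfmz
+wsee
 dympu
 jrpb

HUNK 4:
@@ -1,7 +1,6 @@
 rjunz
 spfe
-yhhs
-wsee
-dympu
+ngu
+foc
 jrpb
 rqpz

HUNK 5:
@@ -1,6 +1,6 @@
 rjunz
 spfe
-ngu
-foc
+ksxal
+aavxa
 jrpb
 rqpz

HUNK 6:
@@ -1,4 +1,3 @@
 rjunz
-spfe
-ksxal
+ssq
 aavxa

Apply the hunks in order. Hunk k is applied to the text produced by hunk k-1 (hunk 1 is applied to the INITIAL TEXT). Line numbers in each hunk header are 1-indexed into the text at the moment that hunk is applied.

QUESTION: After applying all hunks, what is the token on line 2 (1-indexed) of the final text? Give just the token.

Hunk 1: at line 4 remove [kdty,tov] add [wfmz] -> 9 lines: rjunz spfe mhca bcs itmg wfmz dympu jrpb rqpz
Hunk 2: at line 1 remove [mhca,bcs,itmg] add [yhhs,xgkjd] -> 8 lines: rjunz spfe yhhs xgkjd wfmz dympu jrpb rqpz
Hunk 3: at line 2 remove [xgkjd,wfmz] add [wsee] -> 7 lines: rjunz spfe yhhs wsee dympu jrpb rqpz
Hunk 4: at line 1 remove [yhhs,wsee,dympu] add [ngu,foc] -> 6 lines: rjunz spfe ngu foc jrpb rqpz
Hunk 5: at line 1 remove [ngu,foc] add [ksxal,aavxa] -> 6 lines: rjunz spfe ksxal aavxa jrpb rqpz
Hunk 6: at line 1 remove [spfe,ksxal] add [ssq] -> 5 lines: rjunz ssq aavxa jrpb rqpz
Final line 2: ssq

Answer: ssq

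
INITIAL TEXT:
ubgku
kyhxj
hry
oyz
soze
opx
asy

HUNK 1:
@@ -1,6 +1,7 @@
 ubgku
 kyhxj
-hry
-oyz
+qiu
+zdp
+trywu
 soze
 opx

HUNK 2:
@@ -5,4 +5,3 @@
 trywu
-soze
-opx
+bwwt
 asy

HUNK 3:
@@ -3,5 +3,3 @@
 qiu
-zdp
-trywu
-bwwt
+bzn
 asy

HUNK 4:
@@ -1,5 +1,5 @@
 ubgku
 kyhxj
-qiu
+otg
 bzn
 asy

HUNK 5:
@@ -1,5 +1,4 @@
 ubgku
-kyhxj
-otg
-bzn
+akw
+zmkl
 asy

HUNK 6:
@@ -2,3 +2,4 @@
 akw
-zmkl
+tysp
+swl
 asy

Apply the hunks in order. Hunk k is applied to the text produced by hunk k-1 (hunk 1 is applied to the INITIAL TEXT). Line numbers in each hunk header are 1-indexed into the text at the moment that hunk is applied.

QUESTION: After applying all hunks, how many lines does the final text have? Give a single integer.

Hunk 1: at line 1 remove [hry,oyz] add [qiu,zdp,trywu] -> 8 lines: ubgku kyhxj qiu zdp trywu soze opx asy
Hunk 2: at line 5 remove [soze,opx] add [bwwt] -> 7 lines: ubgku kyhxj qiu zdp trywu bwwt asy
Hunk 3: at line 3 remove [zdp,trywu,bwwt] add [bzn] -> 5 lines: ubgku kyhxj qiu bzn asy
Hunk 4: at line 1 remove [qiu] add [otg] -> 5 lines: ubgku kyhxj otg bzn asy
Hunk 5: at line 1 remove [kyhxj,otg,bzn] add [akw,zmkl] -> 4 lines: ubgku akw zmkl asy
Hunk 6: at line 2 remove [zmkl] add [tysp,swl] -> 5 lines: ubgku akw tysp swl asy
Final line count: 5

Answer: 5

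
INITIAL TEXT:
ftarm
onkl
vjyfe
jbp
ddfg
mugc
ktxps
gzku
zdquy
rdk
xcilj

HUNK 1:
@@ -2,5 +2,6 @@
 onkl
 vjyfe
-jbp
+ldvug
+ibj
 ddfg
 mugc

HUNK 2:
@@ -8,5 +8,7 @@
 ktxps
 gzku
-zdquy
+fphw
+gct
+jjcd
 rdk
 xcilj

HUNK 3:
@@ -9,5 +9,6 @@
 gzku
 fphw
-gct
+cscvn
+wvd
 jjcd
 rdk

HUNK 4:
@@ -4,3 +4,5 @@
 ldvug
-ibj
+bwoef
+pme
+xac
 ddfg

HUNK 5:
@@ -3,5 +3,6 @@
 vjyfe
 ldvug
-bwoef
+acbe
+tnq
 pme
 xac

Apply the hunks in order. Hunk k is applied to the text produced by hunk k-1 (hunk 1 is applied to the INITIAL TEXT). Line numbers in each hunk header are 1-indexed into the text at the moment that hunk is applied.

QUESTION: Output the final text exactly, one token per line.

Answer: ftarm
onkl
vjyfe
ldvug
acbe
tnq
pme
xac
ddfg
mugc
ktxps
gzku
fphw
cscvn
wvd
jjcd
rdk
xcilj

Derivation:
Hunk 1: at line 2 remove [jbp] add [ldvug,ibj] -> 12 lines: ftarm onkl vjyfe ldvug ibj ddfg mugc ktxps gzku zdquy rdk xcilj
Hunk 2: at line 8 remove [zdquy] add [fphw,gct,jjcd] -> 14 lines: ftarm onkl vjyfe ldvug ibj ddfg mugc ktxps gzku fphw gct jjcd rdk xcilj
Hunk 3: at line 9 remove [gct] add [cscvn,wvd] -> 15 lines: ftarm onkl vjyfe ldvug ibj ddfg mugc ktxps gzku fphw cscvn wvd jjcd rdk xcilj
Hunk 4: at line 4 remove [ibj] add [bwoef,pme,xac] -> 17 lines: ftarm onkl vjyfe ldvug bwoef pme xac ddfg mugc ktxps gzku fphw cscvn wvd jjcd rdk xcilj
Hunk 5: at line 3 remove [bwoef] add [acbe,tnq] -> 18 lines: ftarm onkl vjyfe ldvug acbe tnq pme xac ddfg mugc ktxps gzku fphw cscvn wvd jjcd rdk xcilj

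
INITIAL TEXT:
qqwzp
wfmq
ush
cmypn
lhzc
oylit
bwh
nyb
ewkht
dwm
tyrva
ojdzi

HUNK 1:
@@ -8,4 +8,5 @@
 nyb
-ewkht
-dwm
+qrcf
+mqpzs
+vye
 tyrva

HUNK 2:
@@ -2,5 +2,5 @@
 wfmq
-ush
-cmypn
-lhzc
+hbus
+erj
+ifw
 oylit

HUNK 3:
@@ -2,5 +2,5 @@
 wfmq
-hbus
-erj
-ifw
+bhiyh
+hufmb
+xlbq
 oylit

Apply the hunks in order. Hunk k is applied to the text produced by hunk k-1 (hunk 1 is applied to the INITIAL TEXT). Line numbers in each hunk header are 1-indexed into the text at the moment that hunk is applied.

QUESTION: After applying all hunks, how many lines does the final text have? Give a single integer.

Hunk 1: at line 8 remove [ewkht,dwm] add [qrcf,mqpzs,vye] -> 13 lines: qqwzp wfmq ush cmypn lhzc oylit bwh nyb qrcf mqpzs vye tyrva ojdzi
Hunk 2: at line 2 remove [ush,cmypn,lhzc] add [hbus,erj,ifw] -> 13 lines: qqwzp wfmq hbus erj ifw oylit bwh nyb qrcf mqpzs vye tyrva ojdzi
Hunk 3: at line 2 remove [hbus,erj,ifw] add [bhiyh,hufmb,xlbq] -> 13 lines: qqwzp wfmq bhiyh hufmb xlbq oylit bwh nyb qrcf mqpzs vye tyrva ojdzi
Final line count: 13

Answer: 13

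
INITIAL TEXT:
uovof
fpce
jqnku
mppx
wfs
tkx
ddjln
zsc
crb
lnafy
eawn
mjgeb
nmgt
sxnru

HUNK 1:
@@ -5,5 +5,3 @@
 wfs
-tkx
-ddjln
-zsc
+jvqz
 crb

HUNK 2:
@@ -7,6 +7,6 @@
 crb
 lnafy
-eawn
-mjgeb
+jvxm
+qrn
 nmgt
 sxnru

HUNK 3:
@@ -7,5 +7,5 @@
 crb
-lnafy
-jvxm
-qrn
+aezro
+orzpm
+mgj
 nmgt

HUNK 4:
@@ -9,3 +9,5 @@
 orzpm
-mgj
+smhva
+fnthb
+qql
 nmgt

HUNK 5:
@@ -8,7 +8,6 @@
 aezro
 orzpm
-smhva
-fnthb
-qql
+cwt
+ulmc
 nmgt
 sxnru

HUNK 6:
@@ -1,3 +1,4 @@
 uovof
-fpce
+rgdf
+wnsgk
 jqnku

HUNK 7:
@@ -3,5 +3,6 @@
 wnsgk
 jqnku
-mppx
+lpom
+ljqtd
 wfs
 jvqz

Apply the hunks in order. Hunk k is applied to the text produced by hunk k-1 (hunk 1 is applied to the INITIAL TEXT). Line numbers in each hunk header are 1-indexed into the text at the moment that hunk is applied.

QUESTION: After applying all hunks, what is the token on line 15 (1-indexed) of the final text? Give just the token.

Hunk 1: at line 5 remove [tkx,ddjln,zsc] add [jvqz] -> 12 lines: uovof fpce jqnku mppx wfs jvqz crb lnafy eawn mjgeb nmgt sxnru
Hunk 2: at line 7 remove [eawn,mjgeb] add [jvxm,qrn] -> 12 lines: uovof fpce jqnku mppx wfs jvqz crb lnafy jvxm qrn nmgt sxnru
Hunk 3: at line 7 remove [lnafy,jvxm,qrn] add [aezro,orzpm,mgj] -> 12 lines: uovof fpce jqnku mppx wfs jvqz crb aezro orzpm mgj nmgt sxnru
Hunk 4: at line 9 remove [mgj] add [smhva,fnthb,qql] -> 14 lines: uovof fpce jqnku mppx wfs jvqz crb aezro orzpm smhva fnthb qql nmgt sxnru
Hunk 5: at line 8 remove [smhva,fnthb,qql] add [cwt,ulmc] -> 13 lines: uovof fpce jqnku mppx wfs jvqz crb aezro orzpm cwt ulmc nmgt sxnru
Hunk 6: at line 1 remove [fpce] add [rgdf,wnsgk] -> 14 lines: uovof rgdf wnsgk jqnku mppx wfs jvqz crb aezro orzpm cwt ulmc nmgt sxnru
Hunk 7: at line 3 remove [mppx] add [lpom,ljqtd] -> 15 lines: uovof rgdf wnsgk jqnku lpom ljqtd wfs jvqz crb aezro orzpm cwt ulmc nmgt sxnru
Final line 15: sxnru

Answer: sxnru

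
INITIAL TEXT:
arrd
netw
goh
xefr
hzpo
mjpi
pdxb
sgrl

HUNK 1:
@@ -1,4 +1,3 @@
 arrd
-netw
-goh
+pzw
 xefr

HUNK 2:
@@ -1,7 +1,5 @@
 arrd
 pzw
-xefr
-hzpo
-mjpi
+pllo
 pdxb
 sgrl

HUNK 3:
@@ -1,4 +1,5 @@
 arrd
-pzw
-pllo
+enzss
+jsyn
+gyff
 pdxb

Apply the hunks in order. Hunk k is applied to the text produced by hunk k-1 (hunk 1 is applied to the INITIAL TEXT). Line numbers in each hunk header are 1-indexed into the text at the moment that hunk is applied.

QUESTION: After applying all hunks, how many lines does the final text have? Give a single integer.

Answer: 6

Derivation:
Hunk 1: at line 1 remove [netw,goh] add [pzw] -> 7 lines: arrd pzw xefr hzpo mjpi pdxb sgrl
Hunk 2: at line 1 remove [xefr,hzpo,mjpi] add [pllo] -> 5 lines: arrd pzw pllo pdxb sgrl
Hunk 3: at line 1 remove [pzw,pllo] add [enzss,jsyn,gyff] -> 6 lines: arrd enzss jsyn gyff pdxb sgrl
Final line count: 6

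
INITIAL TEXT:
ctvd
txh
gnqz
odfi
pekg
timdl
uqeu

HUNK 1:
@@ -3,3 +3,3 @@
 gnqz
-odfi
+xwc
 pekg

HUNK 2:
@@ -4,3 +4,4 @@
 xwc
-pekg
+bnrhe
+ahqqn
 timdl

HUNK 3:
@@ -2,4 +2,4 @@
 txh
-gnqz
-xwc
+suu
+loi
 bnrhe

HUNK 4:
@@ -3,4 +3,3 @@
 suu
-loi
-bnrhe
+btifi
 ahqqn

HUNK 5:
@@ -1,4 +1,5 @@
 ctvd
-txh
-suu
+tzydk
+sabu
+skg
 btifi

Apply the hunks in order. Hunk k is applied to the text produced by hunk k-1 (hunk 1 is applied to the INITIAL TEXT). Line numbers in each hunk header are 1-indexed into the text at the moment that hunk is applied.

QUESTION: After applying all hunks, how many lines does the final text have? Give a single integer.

Answer: 8

Derivation:
Hunk 1: at line 3 remove [odfi] add [xwc] -> 7 lines: ctvd txh gnqz xwc pekg timdl uqeu
Hunk 2: at line 4 remove [pekg] add [bnrhe,ahqqn] -> 8 lines: ctvd txh gnqz xwc bnrhe ahqqn timdl uqeu
Hunk 3: at line 2 remove [gnqz,xwc] add [suu,loi] -> 8 lines: ctvd txh suu loi bnrhe ahqqn timdl uqeu
Hunk 4: at line 3 remove [loi,bnrhe] add [btifi] -> 7 lines: ctvd txh suu btifi ahqqn timdl uqeu
Hunk 5: at line 1 remove [txh,suu] add [tzydk,sabu,skg] -> 8 lines: ctvd tzydk sabu skg btifi ahqqn timdl uqeu
Final line count: 8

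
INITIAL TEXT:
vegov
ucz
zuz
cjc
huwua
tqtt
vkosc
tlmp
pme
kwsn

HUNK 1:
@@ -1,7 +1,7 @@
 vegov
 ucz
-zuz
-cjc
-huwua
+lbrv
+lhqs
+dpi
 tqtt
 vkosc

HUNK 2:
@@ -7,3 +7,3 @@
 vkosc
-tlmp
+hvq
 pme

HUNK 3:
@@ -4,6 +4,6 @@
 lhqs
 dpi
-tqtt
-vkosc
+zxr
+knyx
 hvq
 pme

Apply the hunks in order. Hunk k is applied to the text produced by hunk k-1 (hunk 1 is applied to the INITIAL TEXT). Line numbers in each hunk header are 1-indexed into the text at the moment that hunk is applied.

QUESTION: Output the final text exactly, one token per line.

Hunk 1: at line 1 remove [zuz,cjc,huwua] add [lbrv,lhqs,dpi] -> 10 lines: vegov ucz lbrv lhqs dpi tqtt vkosc tlmp pme kwsn
Hunk 2: at line 7 remove [tlmp] add [hvq] -> 10 lines: vegov ucz lbrv lhqs dpi tqtt vkosc hvq pme kwsn
Hunk 3: at line 4 remove [tqtt,vkosc] add [zxr,knyx] -> 10 lines: vegov ucz lbrv lhqs dpi zxr knyx hvq pme kwsn

Answer: vegov
ucz
lbrv
lhqs
dpi
zxr
knyx
hvq
pme
kwsn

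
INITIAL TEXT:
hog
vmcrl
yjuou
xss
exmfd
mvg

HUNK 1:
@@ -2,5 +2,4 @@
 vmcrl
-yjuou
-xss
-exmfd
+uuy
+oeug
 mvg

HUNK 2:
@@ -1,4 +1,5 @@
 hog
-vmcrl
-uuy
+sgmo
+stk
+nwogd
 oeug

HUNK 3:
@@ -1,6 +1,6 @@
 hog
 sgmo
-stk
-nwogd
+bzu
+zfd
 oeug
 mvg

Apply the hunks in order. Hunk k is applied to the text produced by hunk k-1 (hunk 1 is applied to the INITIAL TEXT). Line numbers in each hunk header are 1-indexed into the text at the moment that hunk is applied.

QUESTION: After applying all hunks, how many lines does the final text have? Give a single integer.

Hunk 1: at line 2 remove [yjuou,xss,exmfd] add [uuy,oeug] -> 5 lines: hog vmcrl uuy oeug mvg
Hunk 2: at line 1 remove [vmcrl,uuy] add [sgmo,stk,nwogd] -> 6 lines: hog sgmo stk nwogd oeug mvg
Hunk 3: at line 1 remove [stk,nwogd] add [bzu,zfd] -> 6 lines: hog sgmo bzu zfd oeug mvg
Final line count: 6

Answer: 6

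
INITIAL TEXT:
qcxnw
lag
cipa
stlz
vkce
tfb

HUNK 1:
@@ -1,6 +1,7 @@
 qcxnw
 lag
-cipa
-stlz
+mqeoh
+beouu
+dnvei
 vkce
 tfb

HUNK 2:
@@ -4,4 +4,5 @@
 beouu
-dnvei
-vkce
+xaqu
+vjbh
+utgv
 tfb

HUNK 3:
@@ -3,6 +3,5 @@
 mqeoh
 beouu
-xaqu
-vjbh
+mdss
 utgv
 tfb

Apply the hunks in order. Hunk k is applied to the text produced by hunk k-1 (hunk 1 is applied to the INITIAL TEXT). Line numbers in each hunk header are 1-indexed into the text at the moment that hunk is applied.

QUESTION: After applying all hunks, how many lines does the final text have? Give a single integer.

Hunk 1: at line 1 remove [cipa,stlz] add [mqeoh,beouu,dnvei] -> 7 lines: qcxnw lag mqeoh beouu dnvei vkce tfb
Hunk 2: at line 4 remove [dnvei,vkce] add [xaqu,vjbh,utgv] -> 8 lines: qcxnw lag mqeoh beouu xaqu vjbh utgv tfb
Hunk 3: at line 3 remove [xaqu,vjbh] add [mdss] -> 7 lines: qcxnw lag mqeoh beouu mdss utgv tfb
Final line count: 7

Answer: 7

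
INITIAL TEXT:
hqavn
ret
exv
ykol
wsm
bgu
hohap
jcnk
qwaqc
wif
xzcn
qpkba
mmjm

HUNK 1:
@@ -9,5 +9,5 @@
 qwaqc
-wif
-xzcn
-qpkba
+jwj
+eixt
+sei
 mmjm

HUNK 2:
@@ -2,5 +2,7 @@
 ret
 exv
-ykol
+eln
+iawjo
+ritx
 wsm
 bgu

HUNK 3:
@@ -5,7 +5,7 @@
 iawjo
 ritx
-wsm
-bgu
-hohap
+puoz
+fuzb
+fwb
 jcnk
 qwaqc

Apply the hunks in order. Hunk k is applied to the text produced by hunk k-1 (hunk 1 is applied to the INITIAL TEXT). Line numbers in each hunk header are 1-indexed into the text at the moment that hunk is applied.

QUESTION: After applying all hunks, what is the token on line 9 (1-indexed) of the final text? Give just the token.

Hunk 1: at line 9 remove [wif,xzcn,qpkba] add [jwj,eixt,sei] -> 13 lines: hqavn ret exv ykol wsm bgu hohap jcnk qwaqc jwj eixt sei mmjm
Hunk 2: at line 2 remove [ykol] add [eln,iawjo,ritx] -> 15 lines: hqavn ret exv eln iawjo ritx wsm bgu hohap jcnk qwaqc jwj eixt sei mmjm
Hunk 3: at line 5 remove [wsm,bgu,hohap] add [puoz,fuzb,fwb] -> 15 lines: hqavn ret exv eln iawjo ritx puoz fuzb fwb jcnk qwaqc jwj eixt sei mmjm
Final line 9: fwb

Answer: fwb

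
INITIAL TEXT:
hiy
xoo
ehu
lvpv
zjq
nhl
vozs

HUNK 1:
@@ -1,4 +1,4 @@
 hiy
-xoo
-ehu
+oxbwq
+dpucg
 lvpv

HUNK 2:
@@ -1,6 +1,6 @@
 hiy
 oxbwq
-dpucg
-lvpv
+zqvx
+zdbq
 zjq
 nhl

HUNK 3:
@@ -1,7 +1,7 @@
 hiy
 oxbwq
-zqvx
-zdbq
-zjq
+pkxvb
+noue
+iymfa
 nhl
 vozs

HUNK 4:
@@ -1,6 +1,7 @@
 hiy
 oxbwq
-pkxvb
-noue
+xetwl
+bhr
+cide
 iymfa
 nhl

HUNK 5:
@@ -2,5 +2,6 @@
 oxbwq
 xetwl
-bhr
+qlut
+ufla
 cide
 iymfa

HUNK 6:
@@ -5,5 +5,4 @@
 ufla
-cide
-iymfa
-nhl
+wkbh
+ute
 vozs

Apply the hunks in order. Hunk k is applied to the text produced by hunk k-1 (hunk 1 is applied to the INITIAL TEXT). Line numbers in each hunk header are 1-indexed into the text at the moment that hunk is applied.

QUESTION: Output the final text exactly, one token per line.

Hunk 1: at line 1 remove [xoo,ehu] add [oxbwq,dpucg] -> 7 lines: hiy oxbwq dpucg lvpv zjq nhl vozs
Hunk 2: at line 1 remove [dpucg,lvpv] add [zqvx,zdbq] -> 7 lines: hiy oxbwq zqvx zdbq zjq nhl vozs
Hunk 3: at line 1 remove [zqvx,zdbq,zjq] add [pkxvb,noue,iymfa] -> 7 lines: hiy oxbwq pkxvb noue iymfa nhl vozs
Hunk 4: at line 1 remove [pkxvb,noue] add [xetwl,bhr,cide] -> 8 lines: hiy oxbwq xetwl bhr cide iymfa nhl vozs
Hunk 5: at line 2 remove [bhr] add [qlut,ufla] -> 9 lines: hiy oxbwq xetwl qlut ufla cide iymfa nhl vozs
Hunk 6: at line 5 remove [cide,iymfa,nhl] add [wkbh,ute] -> 8 lines: hiy oxbwq xetwl qlut ufla wkbh ute vozs

Answer: hiy
oxbwq
xetwl
qlut
ufla
wkbh
ute
vozs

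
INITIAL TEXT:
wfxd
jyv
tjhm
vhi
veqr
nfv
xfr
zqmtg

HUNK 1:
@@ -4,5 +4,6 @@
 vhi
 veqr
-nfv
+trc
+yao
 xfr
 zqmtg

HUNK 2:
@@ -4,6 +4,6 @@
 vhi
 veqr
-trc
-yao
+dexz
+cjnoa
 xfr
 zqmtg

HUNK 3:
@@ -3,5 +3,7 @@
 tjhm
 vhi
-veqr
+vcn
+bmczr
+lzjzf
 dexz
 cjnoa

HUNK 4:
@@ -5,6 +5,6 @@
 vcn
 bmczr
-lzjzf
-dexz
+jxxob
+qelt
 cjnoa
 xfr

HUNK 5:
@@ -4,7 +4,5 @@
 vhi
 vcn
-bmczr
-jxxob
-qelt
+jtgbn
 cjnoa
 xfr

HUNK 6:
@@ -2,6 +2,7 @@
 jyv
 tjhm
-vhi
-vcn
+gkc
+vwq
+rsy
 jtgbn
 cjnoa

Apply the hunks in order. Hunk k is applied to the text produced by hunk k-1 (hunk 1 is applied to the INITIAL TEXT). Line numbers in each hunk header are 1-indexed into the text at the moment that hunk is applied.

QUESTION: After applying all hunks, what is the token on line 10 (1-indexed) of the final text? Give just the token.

Answer: zqmtg

Derivation:
Hunk 1: at line 4 remove [nfv] add [trc,yao] -> 9 lines: wfxd jyv tjhm vhi veqr trc yao xfr zqmtg
Hunk 2: at line 4 remove [trc,yao] add [dexz,cjnoa] -> 9 lines: wfxd jyv tjhm vhi veqr dexz cjnoa xfr zqmtg
Hunk 3: at line 3 remove [veqr] add [vcn,bmczr,lzjzf] -> 11 lines: wfxd jyv tjhm vhi vcn bmczr lzjzf dexz cjnoa xfr zqmtg
Hunk 4: at line 5 remove [lzjzf,dexz] add [jxxob,qelt] -> 11 lines: wfxd jyv tjhm vhi vcn bmczr jxxob qelt cjnoa xfr zqmtg
Hunk 5: at line 4 remove [bmczr,jxxob,qelt] add [jtgbn] -> 9 lines: wfxd jyv tjhm vhi vcn jtgbn cjnoa xfr zqmtg
Hunk 6: at line 2 remove [vhi,vcn] add [gkc,vwq,rsy] -> 10 lines: wfxd jyv tjhm gkc vwq rsy jtgbn cjnoa xfr zqmtg
Final line 10: zqmtg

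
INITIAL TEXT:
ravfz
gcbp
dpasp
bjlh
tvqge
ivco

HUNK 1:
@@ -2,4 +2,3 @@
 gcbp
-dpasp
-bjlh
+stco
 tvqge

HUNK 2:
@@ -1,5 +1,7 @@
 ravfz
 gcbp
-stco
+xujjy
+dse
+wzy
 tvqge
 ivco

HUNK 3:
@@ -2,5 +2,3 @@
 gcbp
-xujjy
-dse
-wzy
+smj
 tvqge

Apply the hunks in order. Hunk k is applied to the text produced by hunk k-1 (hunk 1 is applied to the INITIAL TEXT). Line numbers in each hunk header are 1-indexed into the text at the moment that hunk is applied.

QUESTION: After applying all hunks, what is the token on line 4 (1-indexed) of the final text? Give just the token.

Answer: tvqge

Derivation:
Hunk 1: at line 2 remove [dpasp,bjlh] add [stco] -> 5 lines: ravfz gcbp stco tvqge ivco
Hunk 2: at line 1 remove [stco] add [xujjy,dse,wzy] -> 7 lines: ravfz gcbp xujjy dse wzy tvqge ivco
Hunk 3: at line 2 remove [xujjy,dse,wzy] add [smj] -> 5 lines: ravfz gcbp smj tvqge ivco
Final line 4: tvqge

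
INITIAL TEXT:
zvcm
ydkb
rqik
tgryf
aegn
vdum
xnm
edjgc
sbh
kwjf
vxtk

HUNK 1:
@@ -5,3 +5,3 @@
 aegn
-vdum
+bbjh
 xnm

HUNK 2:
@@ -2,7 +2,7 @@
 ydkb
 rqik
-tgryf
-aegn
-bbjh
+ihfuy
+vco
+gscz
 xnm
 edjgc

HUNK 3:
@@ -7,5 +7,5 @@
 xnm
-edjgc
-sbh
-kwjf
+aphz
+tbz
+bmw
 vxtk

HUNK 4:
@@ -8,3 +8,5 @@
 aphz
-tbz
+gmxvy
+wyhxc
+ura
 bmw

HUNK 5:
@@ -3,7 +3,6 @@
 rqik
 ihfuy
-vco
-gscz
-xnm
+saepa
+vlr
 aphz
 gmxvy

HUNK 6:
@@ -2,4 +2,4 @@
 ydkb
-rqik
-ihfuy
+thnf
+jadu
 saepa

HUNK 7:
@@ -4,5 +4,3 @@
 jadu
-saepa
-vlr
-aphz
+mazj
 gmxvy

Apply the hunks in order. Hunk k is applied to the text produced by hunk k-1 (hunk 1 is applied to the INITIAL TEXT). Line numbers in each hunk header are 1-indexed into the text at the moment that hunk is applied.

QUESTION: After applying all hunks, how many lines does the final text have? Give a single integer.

Answer: 10

Derivation:
Hunk 1: at line 5 remove [vdum] add [bbjh] -> 11 lines: zvcm ydkb rqik tgryf aegn bbjh xnm edjgc sbh kwjf vxtk
Hunk 2: at line 2 remove [tgryf,aegn,bbjh] add [ihfuy,vco,gscz] -> 11 lines: zvcm ydkb rqik ihfuy vco gscz xnm edjgc sbh kwjf vxtk
Hunk 3: at line 7 remove [edjgc,sbh,kwjf] add [aphz,tbz,bmw] -> 11 lines: zvcm ydkb rqik ihfuy vco gscz xnm aphz tbz bmw vxtk
Hunk 4: at line 8 remove [tbz] add [gmxvy,wyhxc,ura] -> 13 lines: zvcm ydkb rqik ihfuy vco gscz xnm aphz gmxvy wyhxc ura bmw vxtk
Hunk 5: at line 3 remove [vco,gscz,xnm] add [saepa,vlr] -> 12 lines: zvcm ydkb rqik ihfuy saepa vlr aphz gmxvy wyhxc ura bmw vxtk
Hunk 6: at line 2 remove [rqik,ihfuy] add [thnf,jadu] -> 12 lines: zvcm ydkb thnf jadu saepa vlr aphz gmxvy wyhxc ura bmw vxtk
Hunk 7: at line 4 remove [saepa,vlr,aphz] add [mazj] -> 10 lines: zvcm ydkb thnf jadu mazj gmxvy wyhxc ura bmw vxtk
Final line count: 10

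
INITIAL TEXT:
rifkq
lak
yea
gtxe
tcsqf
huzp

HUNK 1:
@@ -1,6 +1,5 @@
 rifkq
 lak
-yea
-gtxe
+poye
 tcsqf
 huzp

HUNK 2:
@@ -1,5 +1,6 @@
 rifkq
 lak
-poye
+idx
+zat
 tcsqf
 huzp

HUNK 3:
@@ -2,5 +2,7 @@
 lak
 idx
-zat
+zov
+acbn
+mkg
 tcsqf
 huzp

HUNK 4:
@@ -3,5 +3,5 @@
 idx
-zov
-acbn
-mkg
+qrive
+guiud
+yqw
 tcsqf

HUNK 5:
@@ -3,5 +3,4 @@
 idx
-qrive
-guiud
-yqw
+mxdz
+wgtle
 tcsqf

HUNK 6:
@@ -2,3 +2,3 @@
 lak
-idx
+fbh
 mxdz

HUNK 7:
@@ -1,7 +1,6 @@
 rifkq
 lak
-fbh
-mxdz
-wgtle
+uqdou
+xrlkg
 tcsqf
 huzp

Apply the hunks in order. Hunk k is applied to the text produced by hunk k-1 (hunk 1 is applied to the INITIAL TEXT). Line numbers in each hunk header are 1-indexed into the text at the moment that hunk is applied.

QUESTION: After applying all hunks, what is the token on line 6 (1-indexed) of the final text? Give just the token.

Answer: huzp

Derivation:
Hunk 1: at line 1 remove [yea,gtxe] add [poye] -> 5 lines: rifkq lak poye tcsqf huzp
Hunk 2: at line 1 remove [poye] add [idx,zat] -> 6 lines: rifkq lak idx zat tcsqf huzp
Hunk 3: at line 2 remove [zat] add [zov,acbn,mkg] -> 8 lines: rifkq lak idx zov acbn mkg tcsqf huzp
Hunk 4: at line 3 remove [zov,acbn,mkg] add [qrive,guiud,yqw] -> 8 lines: rifkq lak idx qrive guiud yqw tcsqf huzp
Hunk 5: at line 3 remove [qrive,guiud,yqw] add [mxdz,wgtle] -> 7 lines: rifkq lak idx mxdz wgtle tcsqf huzp
Hunk 6: at line 2 remove [idx] add [fbh] -> 7 lines: rifkq lak fbh mxdz wgtle tcsqf huzp
Hunk 7: at line 1 remove [fbh,mxdz,wgtle] add [uqdou,xrlkg] -> 6 lines: rifkq lak uqdou xrlkg tcsqf huzp
Final line 6: huzp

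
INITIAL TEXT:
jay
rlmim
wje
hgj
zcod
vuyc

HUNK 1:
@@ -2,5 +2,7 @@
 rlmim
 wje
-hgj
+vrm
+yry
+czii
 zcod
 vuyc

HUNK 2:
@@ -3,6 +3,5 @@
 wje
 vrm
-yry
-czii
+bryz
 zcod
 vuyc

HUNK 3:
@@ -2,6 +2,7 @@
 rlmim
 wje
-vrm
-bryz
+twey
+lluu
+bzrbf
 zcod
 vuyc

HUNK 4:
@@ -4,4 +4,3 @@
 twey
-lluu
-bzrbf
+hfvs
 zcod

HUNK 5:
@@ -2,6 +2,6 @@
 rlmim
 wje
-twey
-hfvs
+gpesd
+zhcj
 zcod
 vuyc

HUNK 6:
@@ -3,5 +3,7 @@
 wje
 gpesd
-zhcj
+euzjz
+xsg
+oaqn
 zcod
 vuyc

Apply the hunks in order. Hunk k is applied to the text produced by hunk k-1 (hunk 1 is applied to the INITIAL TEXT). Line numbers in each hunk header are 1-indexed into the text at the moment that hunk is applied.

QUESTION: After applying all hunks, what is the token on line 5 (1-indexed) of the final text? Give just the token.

Hunk 1: at line 2 remove [hgj] add [vrm,yry,czii] -> 8 lines: jay rlmim wje vrm yry czii zcod vuyc
Hunk 2: at line 3 remove [yry,czii] add [bryz] -> 7 lines: jay rlmim wje vrm bryz zcod vuyc
Hunk 3: at line 2 remove [vrm,bryz] add [twey,lluu,bzrbf] -> 8 lines: jay rlmim wje twey lluu bzrbf zcod vuyc
Hunk 4: at line 4 remove [lluu,bzrbf] add [hfvs] -> 7 lines: jay rlmim wje twey hfvs zcod vuyc
Hunk 5: at line 2 remove [twey,hfvs] add [gpesd,zhcj] -> 7 lines: jay rlmim wje gpesd zhcj zcod vuyc
Hunk 6: at line 3 remove [zhcj] add [euzjz,xsg,oaqn] -> 9 lines: jay rlmim wje gpesd euzjz xsg oaqn zcod vuyc
Final line 5: euzjz

Answer: euzjz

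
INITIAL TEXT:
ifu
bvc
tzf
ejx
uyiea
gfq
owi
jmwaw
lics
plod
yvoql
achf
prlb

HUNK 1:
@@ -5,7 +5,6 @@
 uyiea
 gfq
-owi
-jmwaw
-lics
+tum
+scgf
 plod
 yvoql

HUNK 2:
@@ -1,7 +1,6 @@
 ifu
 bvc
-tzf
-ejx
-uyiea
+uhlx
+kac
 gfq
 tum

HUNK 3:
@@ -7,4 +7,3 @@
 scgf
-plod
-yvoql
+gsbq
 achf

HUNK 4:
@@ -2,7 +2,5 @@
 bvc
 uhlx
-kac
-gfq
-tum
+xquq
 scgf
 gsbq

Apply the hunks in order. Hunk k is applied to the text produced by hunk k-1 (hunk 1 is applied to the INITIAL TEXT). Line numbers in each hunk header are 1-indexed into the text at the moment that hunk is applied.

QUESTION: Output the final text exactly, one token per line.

Hunk 1: at line 5 remove [owi,jmwaw,lics] add [tum,scgf] -> 12 lines: ifu bvc tzf ejx uyiea gfq tum scgf plod yvoql achf prlb
Hunk 2: at line 1 remove [tzf,ejx,uyiea] add [uhlx,kac] -> 11 lines: ifu bvc uhlx kac gfq tum scgf plod yvoql achf prlb
Hunk 3: at line 7 remove [plod,yvoql] add [gsbq] -> 10 lines: ifu bvc uhlx kac gfq tum scgf gsbq achf prlb
Hunk 4: at line 2 remove [kac,gfq,tum] add [xquq] -> 8 lines: ifu bvc uhlx xquq scgf gsbq achf prlb

Answer: ifu
bvc
uhlx
xquq
scgf
gsbq
achf
prlb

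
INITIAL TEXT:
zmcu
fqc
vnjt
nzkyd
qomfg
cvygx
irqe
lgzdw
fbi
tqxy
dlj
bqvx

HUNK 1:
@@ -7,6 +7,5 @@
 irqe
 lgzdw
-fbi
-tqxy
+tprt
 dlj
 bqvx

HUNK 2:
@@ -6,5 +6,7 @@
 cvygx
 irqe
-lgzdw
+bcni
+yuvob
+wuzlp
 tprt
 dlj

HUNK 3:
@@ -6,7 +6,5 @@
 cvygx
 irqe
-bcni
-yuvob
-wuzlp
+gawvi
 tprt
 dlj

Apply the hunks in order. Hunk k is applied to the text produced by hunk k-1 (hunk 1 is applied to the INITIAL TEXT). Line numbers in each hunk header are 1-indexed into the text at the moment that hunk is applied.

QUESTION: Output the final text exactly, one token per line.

Hunk 1: at line 7 remove [fbi,tqxy] add [tprt] -> 11 lines: zmcu fqc vnjt nzkyd qomfg cvygx irqe lgzdw tprt dlj bqvx
Hunk 2: at line 6 remove [lgzdw] add [bcni,yuvob,wuzlp] -> 13 lines: zmcu fqc vnjt nzkyd qomfg cvygx irqe bcni yuvob wuzlp tprt dlj bqvx
Hunk 3: at line 6 remove [bcni,yuvob,wuzlp] add [gawvi] -> 11 lines: zmcu fqc vnjt nzkyd qomfg cvygx irqe gawvi tprt dlj bqvx

Answer: zmcu
fqc
vnjt
nzkyd
qomfg
cvygx
irqe
gawvi
tprt
dlj
bqvx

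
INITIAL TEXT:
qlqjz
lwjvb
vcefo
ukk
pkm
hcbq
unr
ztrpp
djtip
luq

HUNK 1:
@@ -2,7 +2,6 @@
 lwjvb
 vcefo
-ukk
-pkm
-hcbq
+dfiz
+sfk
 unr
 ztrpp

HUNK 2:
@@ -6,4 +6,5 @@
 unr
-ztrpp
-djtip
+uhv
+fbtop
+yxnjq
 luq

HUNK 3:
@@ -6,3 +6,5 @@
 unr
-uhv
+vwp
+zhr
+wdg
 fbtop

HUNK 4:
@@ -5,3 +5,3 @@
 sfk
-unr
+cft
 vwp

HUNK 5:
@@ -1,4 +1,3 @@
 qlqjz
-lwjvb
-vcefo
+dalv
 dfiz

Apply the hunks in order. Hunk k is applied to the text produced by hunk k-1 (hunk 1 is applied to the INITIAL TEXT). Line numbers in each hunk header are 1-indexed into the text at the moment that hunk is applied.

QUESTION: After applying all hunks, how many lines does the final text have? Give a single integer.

Hunk 1: at line 2 remove [ukk,pkm,hcbq] add [dfiz,sfk] -> 9 lines: qlqjz lwjvb vcefo dfiz sfk unr ztrpp djtip luq
Hunk 2: at line 6 remove [ztrpp,djtip] add [uhv,fbtop,yxnjq] -> 10 lines: qlqjz lwjvb vcefo dfiz sfk unr uhv fbtop yxnjq luq
Hunk 3: at line 6 remove [uhv] add [vwp,zhr,wdg] -> 12 lines: qlqjz lwjvb vcefo dfiz sfk unr vwp zhr wdg fbtop yxnjq luq
Hunk 4: at line 5 remove [unr] add [cft] -> 12 lines: qlqjz lwjvb vcefo dfiz sfk cft vwp zhr wdg fbtop yxnjq luq
Hunk 5: at line 1 remove [lwjvb,vcefo] add [dalv] -> 11 lines: qlqjz dalv dfiz sfk cft vwp zhr wdg fbtop yxnjq luq
Final line count: 11

Answer: 11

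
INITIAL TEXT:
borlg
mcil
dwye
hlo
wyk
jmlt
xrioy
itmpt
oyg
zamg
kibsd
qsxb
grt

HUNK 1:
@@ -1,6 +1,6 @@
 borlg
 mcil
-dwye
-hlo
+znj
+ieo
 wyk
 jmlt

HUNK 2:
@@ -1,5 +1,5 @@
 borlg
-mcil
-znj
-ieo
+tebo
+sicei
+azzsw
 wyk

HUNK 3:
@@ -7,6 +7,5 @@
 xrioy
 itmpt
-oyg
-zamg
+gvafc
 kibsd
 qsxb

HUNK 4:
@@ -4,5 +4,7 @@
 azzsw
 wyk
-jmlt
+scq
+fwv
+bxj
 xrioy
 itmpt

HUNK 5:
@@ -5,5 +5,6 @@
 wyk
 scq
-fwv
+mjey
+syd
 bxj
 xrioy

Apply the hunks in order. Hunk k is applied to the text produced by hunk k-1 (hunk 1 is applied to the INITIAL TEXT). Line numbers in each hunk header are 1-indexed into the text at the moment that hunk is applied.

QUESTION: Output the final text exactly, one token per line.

Hunk 1: at line 1 remove [dwye,hlo] add [znj,ieo] -> 13 lines: borlg mcil znj ieo wyk jmlt xrioy itmpt oyg zamg kibsd qsxb grt
Hunk 2: at line 1 remove [mcil,znj,ieo] add [tebo,sicei,azzsw] -> 13 lines: borlg tebo sicei azzsw wyk jmlt xrioy itmpt oyg zamg kibsd qsxb grt
Hunk 3: at line 7 remove [oyg,zamg] add [gvafc] -> 12 lines: borlg tebo sicei azzsw wyk jmlt xrioy itmpt gvafc kibsd qsxb grt
Hunk 4: at line 4 remove [jmlt] add [scq,fwv,bxj] -> 14 lines: borlg tebo sicei azzsw wyk scq fwv bxj xrioy itmpt gvafc kibsd qsxb grt
Hunk 5: at line 5 remove [fwv] add [mjey,syd] -> 15 lines: borlg tebo sicei azzsw wyk scq mjey syd bxj xrioy itmpt gvafc kibsd qsxb grt

Answer: borlg
tebo
sicei
azzsw
wyk
scq
mjey
syd
bxj
xrioy
itmpt
gvafc
kibsd
qsxb
grt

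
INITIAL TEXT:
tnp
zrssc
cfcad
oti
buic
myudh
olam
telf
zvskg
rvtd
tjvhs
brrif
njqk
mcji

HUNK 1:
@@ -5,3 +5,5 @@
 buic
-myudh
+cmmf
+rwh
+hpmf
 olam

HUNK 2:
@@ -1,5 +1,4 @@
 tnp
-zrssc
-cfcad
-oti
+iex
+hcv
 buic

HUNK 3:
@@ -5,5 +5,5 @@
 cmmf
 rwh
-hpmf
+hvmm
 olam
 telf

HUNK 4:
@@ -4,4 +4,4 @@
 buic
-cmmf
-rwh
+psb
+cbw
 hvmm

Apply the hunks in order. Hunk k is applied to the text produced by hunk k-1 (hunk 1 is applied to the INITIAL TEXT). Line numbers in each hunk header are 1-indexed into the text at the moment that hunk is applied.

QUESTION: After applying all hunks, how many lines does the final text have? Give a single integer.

Hunk 1: at line 5 remove [myudh] add [cmmf,rwh,hpmf] -> 16 lines: tnp zrssc cfcad oti buic cmmf rwh hpmf olam telf zvskg rvtd tjvhs brrif njqk mcji
Hunk 2: at line 1 remove [zrssc,cfcad,oti] add [iex,hcv] -> 15 lines: tnp iex hcv buic cmmf rwh hpmf olam telf zvskg rvtd tjvhs brrif njqk mcji
Hunk 3: at line 5 remove [hpmf] add [hvmm] -> 15 lines: tnp iex hcv buic cmmf rwh hvmm olam telf zvskg rvtd tjvhs brrif njqk mcji
Hunk 4: at line 4 remove [cmmf,rwh] add [psb,cbw] -> 15 lines: tnp iex hcv buic psb cbw hvmm olam telf zvskg rvtd tjvhs brrif njqk mcji
Final line count: 15

Answer: 15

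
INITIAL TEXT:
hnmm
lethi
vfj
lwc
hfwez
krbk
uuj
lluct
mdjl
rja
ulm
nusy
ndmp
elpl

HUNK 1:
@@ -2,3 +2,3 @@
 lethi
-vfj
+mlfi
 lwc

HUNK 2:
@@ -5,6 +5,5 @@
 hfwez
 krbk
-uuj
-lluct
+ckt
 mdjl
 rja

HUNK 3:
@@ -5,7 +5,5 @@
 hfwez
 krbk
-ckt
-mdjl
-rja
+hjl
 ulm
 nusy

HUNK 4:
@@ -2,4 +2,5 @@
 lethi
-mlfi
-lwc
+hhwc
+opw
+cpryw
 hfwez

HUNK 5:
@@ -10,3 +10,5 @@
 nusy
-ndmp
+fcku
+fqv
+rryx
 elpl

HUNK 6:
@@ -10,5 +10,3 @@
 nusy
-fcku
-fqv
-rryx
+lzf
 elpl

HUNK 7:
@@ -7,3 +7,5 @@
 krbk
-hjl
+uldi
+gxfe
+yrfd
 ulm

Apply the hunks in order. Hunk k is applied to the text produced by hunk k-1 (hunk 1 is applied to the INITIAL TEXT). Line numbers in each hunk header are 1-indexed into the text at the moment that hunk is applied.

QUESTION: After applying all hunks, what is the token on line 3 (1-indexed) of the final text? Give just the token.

Hunk 1: at line 2 remove [vfj] add [mlfi] -> 14 lines: hnmm lethi mlfi lwc hfwez krbk uuj lluct mdjl rja ulm nusy ndmp elpl
Hunk 2: at line 5 remove [uuj,lluct] add [ckt] -> 13 lines: hnmm lethi mlfi lwc hfwez krbk ckt mdjl rja ulm nusy ndmp elpl
Hunk 3: at line 5 remove [ckt,mdjl,rja] add [hjl] -> 11 lines: hnmm lethi mlfi lwc hfwez krbk hjl ulm nusy ndmp elpl
Hunk 4: at line 2 remove [mlfi,lwc] add [hhwc,opw,cpryw] -> 12 lines: hnmm lethi hhwc opw cpryw hfwez krbk hjl ulm nusy ndmp elpl
Hunk 5: at line 10 remove [ndmp] add [fcku,fqv,rryx] -> 14 lines: hnmm lethi hhwc opw cpryw hfwez krbk hjl ulm nusy fcku fqv rryx elpl
Hunk 6: at line 10 remove [fcku,fqv,rryx] add [lzf] -> 12 lines: hnmm lethi hhwc opw cpryw hfwez krbk hjl ulm nusy lzf elpl
Hunk 7: at line 7 remove [hjl] add [uldi,gxfe,yrfd] -> 14 lines: hnmm lethi hhwc opw cpryw hfwez krbk uldi gxfe yrfd ulm nusy lzf elpl
Final line 3: hhwc

Answer: hhwc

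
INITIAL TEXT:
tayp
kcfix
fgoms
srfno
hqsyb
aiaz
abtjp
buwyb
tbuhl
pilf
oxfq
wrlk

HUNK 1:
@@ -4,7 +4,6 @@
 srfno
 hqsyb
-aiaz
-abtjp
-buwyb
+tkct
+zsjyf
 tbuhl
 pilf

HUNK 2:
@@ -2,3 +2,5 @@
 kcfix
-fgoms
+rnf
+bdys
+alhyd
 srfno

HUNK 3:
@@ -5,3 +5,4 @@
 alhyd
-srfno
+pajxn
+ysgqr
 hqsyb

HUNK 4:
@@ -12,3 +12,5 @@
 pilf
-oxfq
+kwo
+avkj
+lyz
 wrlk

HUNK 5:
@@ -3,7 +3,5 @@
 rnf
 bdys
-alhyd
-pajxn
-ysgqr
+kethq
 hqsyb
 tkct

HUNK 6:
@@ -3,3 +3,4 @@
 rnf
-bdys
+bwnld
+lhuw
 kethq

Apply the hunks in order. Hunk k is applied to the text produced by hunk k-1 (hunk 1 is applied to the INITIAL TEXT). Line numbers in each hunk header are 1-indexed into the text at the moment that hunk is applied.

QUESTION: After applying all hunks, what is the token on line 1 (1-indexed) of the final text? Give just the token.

Hunk 1: at line 4 remove [aiaz,abtjp,buwyb] add [tkct,zsjyf] -> 11 lines: tayp kcfix fgoms srfno hqsyb tkct zsjyf tbuhl pilf oxfq wrlk
Hunk 2: at line 2 remove [fgoms] add [rnf,bdys,alhyd] -> 13 lines: tayp kcfix rnf bdys alhyd srfno hqsyb tkct zsjyf tbuhl pilf oxfq wrlk
Hunk 3: at line 5 remove [srfno] add [pajxn,ysgqr] -> 14 lines: tayp kcfix rnf bdys alhyd pajxn ysgqr hqsyb tkct zsjyf tbuhl pilf oxfq wrlk
Hunk 4: at line 12 remove [oxfq] add [kwo,avkj,lyz] -> 16 lines: tayp kcfix rnf bdys alhyd pajxn ysgqr hqsyb tkct zsjyf tbuhl pilf kwo avkj lyz wrlk
Hunk 5: at line 3 remove [alhyd,pajxn,ysgqr] add [kethq] -> 14 lines: tayp kcfix rnf bdys kethq hqsyb tkct zsjyf tbuhl pilf kwo avkj lyz wrlk
Hunk 6: at line 3 remove [bdys] add [bwnld,lhuw] -> 15 lines: tayp kcfix rnf bwnld lhuw kethq hqsyb tkct zsjyf tbuhl pilf kwo avkj lyz wrlk
Final line 1: tayp

Answer: tayp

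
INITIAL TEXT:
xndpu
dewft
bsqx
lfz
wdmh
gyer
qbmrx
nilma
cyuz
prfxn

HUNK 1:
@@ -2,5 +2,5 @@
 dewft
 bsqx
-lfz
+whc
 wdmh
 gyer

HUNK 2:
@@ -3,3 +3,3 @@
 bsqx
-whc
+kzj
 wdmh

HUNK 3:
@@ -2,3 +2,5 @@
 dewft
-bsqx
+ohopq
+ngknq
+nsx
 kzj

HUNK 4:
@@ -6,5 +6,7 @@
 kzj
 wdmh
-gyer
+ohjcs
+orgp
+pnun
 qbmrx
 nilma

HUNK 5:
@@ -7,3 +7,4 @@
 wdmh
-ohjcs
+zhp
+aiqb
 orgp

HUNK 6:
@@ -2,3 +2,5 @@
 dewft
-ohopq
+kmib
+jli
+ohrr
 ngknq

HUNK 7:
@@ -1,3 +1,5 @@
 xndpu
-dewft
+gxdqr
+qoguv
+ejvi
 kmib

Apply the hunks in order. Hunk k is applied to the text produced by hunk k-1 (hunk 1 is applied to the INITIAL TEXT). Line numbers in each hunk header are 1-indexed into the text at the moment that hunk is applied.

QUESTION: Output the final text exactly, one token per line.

Hunk 1: at line 2 remove [lfz] add [whc] -> 10 lines: xndpu dewft bsqx whc wdmh gyer qbmrx nilma cyuz prfxn
Hunk 2: at line 3 remove [whc] add [kzj] -> 10 lines: xndpu dewft bsqx kzj wdmh gyer qbmrx nilma cyuz prfxn
Hunk 3: at line 2 remove [bsqx] add [ohopq,ngknq,nsx] -> 12 lines: xndpu dewft ohopq ngknq nsx kzj wdmh gyer qbmrx nilma cyuz prfxn
Hunk 4: at line 6 remove [gyer] add [ohjcs,orgp,pnun] -> 14 lines: xndpu dewft ohopq ngknq nsx kzj wdmh ohjcs orgp pnun qbmrx nilma cyuz prfxn
Hunk 5: at line 7 remove [ohjcs] add [zhp,aiqb] -> 15 lines: xndpu dewft ohopq ngknq nsx kzj wdmh zhp aiqb orgp pnun qbmrx nilma cyuz prfxn
Hunk 6: at line 2 remove [ohopq] add [kmib,jli,ohrr] -> 17 lines: xndpu dewft kmib jli ohrr ngknq nsx kzj wdmh zhp aiqb orgp pnun qbmrx nilma cyuz prfxn
Hunk 7: at line 1 remove [dewft] add [gxdqr,qoguv,ejvi] -> 19 lines: xndpu gxdqr qoguv ejvi kmib jli ohrr ngknq nsx kzj wdmh zhp aiqb orgp pnun qbmrx nilma cyuz prfxn

Answer: xndpu
gxdqr
qoguv
ejvi
kmib
jli
ohrr
ngknq
nsx
kzj
wdmh
zhp
aiqb
orgp
pnun
qbmrx
nilma
cyuz
prfxn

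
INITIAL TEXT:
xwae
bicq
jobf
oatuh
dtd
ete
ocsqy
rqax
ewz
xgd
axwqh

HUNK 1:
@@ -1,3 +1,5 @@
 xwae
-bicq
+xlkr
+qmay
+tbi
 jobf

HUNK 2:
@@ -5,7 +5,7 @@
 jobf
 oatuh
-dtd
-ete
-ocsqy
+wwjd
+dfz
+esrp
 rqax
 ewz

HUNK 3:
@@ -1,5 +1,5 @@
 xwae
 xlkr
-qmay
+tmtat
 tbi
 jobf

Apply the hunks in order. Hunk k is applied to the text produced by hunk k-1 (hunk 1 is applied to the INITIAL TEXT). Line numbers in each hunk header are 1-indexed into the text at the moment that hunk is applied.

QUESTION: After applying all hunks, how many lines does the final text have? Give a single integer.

Hunk 1: at line 1 remove [bicq] add [xlkr,qmay,tbi] -> 13 lines: xwae xlkr qmay tbi jobf oatuh dtd ete ocsqy rqax ewz xgd axwqh
Hunk 2: at line 5 remove [dtd,ete,ocsqy] add [wwjd,dfz,esrp] -> 13 lines: xwae xlkr qmay tbi jobf oatuh wwjd dfz esrp rqax ewz xgd axwqh
Hunk 3: at line 1 remove [qmay] add [tmtat] -> 13 lines: xwae xlkr tmtat tbi jobf oatuh wwjd dfz esrp rqax ewz xgd axwqh
Final line count: 13

Answer: 13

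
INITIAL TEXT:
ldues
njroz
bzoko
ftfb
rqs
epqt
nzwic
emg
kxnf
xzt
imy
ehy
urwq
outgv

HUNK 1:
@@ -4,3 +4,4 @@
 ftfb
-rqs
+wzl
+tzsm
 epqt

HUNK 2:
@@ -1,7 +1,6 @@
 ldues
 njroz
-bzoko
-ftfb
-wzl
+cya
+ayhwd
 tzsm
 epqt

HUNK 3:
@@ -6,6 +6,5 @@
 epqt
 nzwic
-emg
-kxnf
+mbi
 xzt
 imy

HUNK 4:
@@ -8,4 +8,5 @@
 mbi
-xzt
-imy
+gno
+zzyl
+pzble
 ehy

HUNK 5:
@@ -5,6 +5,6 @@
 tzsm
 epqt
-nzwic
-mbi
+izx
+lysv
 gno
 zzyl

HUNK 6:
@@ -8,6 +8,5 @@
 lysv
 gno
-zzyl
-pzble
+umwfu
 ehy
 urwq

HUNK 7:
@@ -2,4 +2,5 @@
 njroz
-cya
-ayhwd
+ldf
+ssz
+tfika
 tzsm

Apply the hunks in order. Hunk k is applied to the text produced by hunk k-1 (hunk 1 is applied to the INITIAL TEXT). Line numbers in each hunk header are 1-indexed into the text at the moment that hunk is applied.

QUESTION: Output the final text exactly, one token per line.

Hunk 1: at line 4 remove [rqs] add [wzl,tzsm] -> 15 lines: ldues njroz bzoko ftfb wzl tzsm epqt nzwic emg kxnf xzt imy ehy urwq outgv
Hunk 2: at line 1 remove [bzoko,ftfb,wzl] add [cya,ayhwd] -> 14 lines: ldues njroz cya ayhwd tzsm epqt nzwic emg kxnf xzt imy ehy urwq outgv
Hunk 3: at line 6 remove [emg,kxnf] add [mbi] -> 13 lines: ldues njroz cya ayhwd tzsm epqt nzwic mbi xzt imy ehy urwq outgv
Hunk 4: at line 8 remove [xzt,imy] add [gno,zzyl,pzble] -> 14 lines: ldues njroz cya ayhwd tzsm epqt nzwic mbi gno zzyl pzble ehy urwq outgv
Hunk 5: at line 5 remove [nzwic,mbi] add [izx,lysv] -> 14 lines: ldues njroz cya ayhwd tzsm epqt izx lysv gno zzyl pzble ehy urwq outgv
Hunk 6: at line 8 remove [zzyl,pzble] add [umwfu] -> 13 lines: ldues njroz cya ayhwd tzsm epqt izx lysv gno umwfu ehy urwq outgv
Hunk 7: at line 2 remove [cya,ayhwd] add [ldf,ssz,tfika] -> 14 lines: ldues njroz ldf ssz tfika tzsm epqt izx lysv gno umwfu ehy urwq outgv

Answer: ldues
njroz
ldf
ssz
tfika
tzsm
epqt
izx
lysv
gno
umwfu
ehy
urwq
outgv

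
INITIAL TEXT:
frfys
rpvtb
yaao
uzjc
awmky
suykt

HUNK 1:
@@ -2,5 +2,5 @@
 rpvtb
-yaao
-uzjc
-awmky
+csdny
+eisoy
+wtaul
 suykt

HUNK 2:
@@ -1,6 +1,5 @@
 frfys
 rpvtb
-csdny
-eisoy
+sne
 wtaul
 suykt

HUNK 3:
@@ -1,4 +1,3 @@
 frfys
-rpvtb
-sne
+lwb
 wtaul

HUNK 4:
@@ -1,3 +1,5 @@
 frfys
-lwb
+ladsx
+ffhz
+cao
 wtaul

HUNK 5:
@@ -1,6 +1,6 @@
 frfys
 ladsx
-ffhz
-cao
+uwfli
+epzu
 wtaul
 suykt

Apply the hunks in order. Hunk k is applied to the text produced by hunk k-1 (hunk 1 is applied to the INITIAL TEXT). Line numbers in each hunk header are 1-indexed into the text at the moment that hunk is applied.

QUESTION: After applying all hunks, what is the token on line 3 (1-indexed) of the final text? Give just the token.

Hunk 1: at line 2 remove [yaao,uzjc,awmky] add [csdny,eisoy,wtaul] -> 6 lines: frfys rpvtb csdny eisoy wtaul suykt
Hunk 2: at line 1 remove [csdny,eisoy] add [sne] -> 5 lines: frfys rpvtb sne wtaul suykt
Hunk 3: at line 1 remove [rpvtb,sne] add [lwb] -> 4 lines: frfys lwb wtaul suykt
Hunk 4: at line 1 remove [lwb] add [ladsx,ffhz,cao] -> 6 lines: frfys ladsx ffhz cao wtaul suykt
Hunk 5: at line 1 remove [ffhz,cao] add [uwfli,epzu] -> 6 lines: frfys ladsx uwfli epzu wtaul suykt
Final line 3: uwfli

Answer: uwfli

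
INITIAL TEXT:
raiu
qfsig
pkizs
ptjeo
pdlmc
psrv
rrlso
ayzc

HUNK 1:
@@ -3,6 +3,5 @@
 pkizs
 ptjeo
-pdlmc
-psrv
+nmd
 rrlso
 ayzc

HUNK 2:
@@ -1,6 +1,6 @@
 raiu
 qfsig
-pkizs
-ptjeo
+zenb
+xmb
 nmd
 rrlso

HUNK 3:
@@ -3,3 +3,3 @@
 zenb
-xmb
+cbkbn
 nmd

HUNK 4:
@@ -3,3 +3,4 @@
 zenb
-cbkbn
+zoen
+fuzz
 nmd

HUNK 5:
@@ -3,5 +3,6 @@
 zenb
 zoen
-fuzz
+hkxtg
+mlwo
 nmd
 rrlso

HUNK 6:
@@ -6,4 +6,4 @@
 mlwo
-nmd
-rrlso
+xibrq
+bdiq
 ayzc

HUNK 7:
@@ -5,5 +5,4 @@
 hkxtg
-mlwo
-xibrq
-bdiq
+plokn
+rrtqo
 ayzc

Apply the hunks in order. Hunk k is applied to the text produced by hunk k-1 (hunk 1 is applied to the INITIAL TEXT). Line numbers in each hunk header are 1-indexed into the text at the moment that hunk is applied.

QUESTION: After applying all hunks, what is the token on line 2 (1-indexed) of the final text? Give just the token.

Hunk 1: at line 3 remove [pdlmc,psrv] add [nmd] -> 7 lines: raiu qfsig pkizs ptjeo nmd rrlso ayzc
Hunk 2: at line 1 remove [pkizs,ptjeo] add [zenb,xmb] -> 7 lines: raiu qfsig zenb xmb nmd rrlso ayzc
Hunk 3: at line 3 remove [xmb] add [cbkbn] -> 7 lines: raiu qfsig zenb cbkbn nmd rrlso ayzc
Hunk 4: at line 3 remove [cbkbn] add [zoen,fuzz] -> 8 lines: raiu qfsig zenb zoen fuzz nmd rrlso ayzc
Hunk 5: at line 3 remove [fuzz] add [hkxtg,mlwo] -> 9 lines: raiu qfsig zenb zoen hkxtg mlwo nmd rrlso ayzc
Hunk 6: at line 6 remove [nmd,rrlso] add [xibrq,bdiq] -> 9 lines: raiu qfsig zenb zoen hkxtg mlwo xibrq bdiq ayzc
Hunk 7: at line 5 remove [mlwo,xibrq,bdiq] add [plokn,rrtqo] -> 8 lines: raiu qfsig zenb zoen hkxtg plokn rrtqo ayzc
Final line 2: qfsig

Answer: qfsig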